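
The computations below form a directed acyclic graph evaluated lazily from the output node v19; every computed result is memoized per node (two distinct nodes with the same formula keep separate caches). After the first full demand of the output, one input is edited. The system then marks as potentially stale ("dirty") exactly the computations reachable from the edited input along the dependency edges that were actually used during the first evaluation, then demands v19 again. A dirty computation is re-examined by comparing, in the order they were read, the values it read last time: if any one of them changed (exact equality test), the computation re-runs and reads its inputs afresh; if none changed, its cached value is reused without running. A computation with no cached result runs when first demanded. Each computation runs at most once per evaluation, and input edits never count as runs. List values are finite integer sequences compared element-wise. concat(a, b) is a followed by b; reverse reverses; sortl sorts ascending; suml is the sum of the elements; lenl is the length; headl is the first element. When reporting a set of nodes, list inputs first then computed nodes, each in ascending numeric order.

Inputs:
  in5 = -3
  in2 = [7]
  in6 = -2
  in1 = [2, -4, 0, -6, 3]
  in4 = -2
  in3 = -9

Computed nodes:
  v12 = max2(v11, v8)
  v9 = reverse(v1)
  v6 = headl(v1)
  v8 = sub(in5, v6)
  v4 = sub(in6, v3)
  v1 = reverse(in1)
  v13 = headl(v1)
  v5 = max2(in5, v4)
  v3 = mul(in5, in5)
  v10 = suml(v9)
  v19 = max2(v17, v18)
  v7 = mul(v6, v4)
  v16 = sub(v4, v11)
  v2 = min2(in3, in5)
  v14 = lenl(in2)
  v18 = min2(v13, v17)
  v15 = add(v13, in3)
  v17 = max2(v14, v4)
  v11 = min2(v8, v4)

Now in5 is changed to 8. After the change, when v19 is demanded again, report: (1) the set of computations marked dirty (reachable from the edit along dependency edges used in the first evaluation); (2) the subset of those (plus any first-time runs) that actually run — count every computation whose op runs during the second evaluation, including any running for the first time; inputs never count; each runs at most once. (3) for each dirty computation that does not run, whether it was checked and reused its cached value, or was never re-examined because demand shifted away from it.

The edit dirties: v3, v4, v17, v18, v19.
3 computations run: v3, v4, v17.
Cache hits after checking: v18, v19.
Note the absorption at v17: it re-runs yet its value is the same, leaving the output's value untouched.

First demand of the output computes:
  v1 = reverse([2, -4, 0, -6, 3]) = [3, -6, 0, -4, 2]
  v3 = mul(-3, -3) = 9
  v4 = sub(-2, 9) = -11
  v13 = headl([3, -6, 0, -4, 2]) = 3
  v14 = lenl([7]) = 1
  v17 = max2(1, -11) = 1
  v18 = min2(3, 1) = 1
  v19 = max2(1, 1) = 1

After the edit, cleaning proceeds:
  v3: a read changed (in5 -3->8; in5 -3->8) — executes, giving 64.
  v4: a read changed (v3 9->64) — executes, giving -66.
  v17: a read changed (v4 -11->-66) — executes, giving 1 — identical to its old value.
  v18: dirty, but its reads are unchanged (v13 unchanged, v17 unchanged); cached 1 stands.
  v19: dirty, but its reads are unchanged (v17 unchanged, v18 unchanged); cached 1 stands.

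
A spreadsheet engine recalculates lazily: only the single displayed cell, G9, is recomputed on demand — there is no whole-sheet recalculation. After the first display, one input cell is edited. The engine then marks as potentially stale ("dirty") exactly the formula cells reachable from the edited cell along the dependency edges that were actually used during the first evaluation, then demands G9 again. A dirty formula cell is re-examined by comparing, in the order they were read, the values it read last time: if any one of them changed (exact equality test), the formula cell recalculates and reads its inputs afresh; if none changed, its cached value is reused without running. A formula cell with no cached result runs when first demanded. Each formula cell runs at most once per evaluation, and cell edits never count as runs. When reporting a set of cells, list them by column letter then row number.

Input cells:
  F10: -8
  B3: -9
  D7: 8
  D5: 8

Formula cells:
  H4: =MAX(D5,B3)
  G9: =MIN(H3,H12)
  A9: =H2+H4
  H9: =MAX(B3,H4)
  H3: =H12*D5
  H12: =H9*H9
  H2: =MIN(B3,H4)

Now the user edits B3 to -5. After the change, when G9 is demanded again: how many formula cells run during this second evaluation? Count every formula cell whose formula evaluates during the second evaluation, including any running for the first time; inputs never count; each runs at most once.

Formula cells that run: H4, H9 — 2 in total.
Key observation: the cutoff stops propagation at H12 — its inputs' values are unchanged, so it reuses its cache.

First evaluation (everything demanded from the output):
  H4 = MAX(8, -9) = 8
  H9 = MAX(-9, 8) = 8
  H12 = 8 * 8 = 64
  H3 = 64 * 8 = 512
  G9 = MIN(512, 64) = 64

Propagation after the edit:
  H4: runs — B3 -9->-5; result 8 (same value as before).
  H9: runs — B3 -9->-5; result 8 (same value as before).
  H12: checked — values it read are unchanged (H9 unchanged, H9 unchanged); reused cached 64 without running.
  H3: checked — values it read are unchanged (H12 unchanged, D5 unchanged); reused cached 512 without running.
  G9: checked — values it read are unchanged (H3 unchanged, H12 unchanged); reused cached 64 without running.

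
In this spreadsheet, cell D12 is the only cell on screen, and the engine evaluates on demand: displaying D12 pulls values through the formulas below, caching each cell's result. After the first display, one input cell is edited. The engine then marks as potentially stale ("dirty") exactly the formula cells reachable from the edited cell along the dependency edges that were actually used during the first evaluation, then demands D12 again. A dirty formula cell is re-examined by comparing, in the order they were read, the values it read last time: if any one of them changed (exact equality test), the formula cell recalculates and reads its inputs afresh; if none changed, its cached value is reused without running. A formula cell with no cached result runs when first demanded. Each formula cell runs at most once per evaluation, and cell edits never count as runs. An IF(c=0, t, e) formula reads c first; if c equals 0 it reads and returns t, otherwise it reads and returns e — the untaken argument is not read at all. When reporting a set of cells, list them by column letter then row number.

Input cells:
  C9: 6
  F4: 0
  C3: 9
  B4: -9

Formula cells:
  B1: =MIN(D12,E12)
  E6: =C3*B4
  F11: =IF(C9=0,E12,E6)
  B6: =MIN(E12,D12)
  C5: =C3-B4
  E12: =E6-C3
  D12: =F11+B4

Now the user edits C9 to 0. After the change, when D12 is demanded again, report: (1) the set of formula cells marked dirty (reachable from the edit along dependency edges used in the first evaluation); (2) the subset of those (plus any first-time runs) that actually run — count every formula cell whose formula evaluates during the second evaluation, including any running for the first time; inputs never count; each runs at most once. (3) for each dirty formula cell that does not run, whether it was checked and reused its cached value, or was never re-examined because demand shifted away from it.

Dirty set: D12, F11.
Run set: D12, E12, F11 (3 run).
All dirty formula cells ended up running.
The important point: the flipped condition pulls in fresh nodes; E12 runs for the first time.

Initial pass — values computed on the first demand:
  E6 = 9 * -9 = -81
  F11 = IF(C9=0: C9=6 -> else branch E6) = -81
  D12 = -81 + -9 = -90

Second demand — change propagation:
  E12: newly demanded (no cache) — executes and yields -90.
  F11: re-runs because C9 6->0; new result -90.
  D12: re-runs because F11 -81->-90; new result -99.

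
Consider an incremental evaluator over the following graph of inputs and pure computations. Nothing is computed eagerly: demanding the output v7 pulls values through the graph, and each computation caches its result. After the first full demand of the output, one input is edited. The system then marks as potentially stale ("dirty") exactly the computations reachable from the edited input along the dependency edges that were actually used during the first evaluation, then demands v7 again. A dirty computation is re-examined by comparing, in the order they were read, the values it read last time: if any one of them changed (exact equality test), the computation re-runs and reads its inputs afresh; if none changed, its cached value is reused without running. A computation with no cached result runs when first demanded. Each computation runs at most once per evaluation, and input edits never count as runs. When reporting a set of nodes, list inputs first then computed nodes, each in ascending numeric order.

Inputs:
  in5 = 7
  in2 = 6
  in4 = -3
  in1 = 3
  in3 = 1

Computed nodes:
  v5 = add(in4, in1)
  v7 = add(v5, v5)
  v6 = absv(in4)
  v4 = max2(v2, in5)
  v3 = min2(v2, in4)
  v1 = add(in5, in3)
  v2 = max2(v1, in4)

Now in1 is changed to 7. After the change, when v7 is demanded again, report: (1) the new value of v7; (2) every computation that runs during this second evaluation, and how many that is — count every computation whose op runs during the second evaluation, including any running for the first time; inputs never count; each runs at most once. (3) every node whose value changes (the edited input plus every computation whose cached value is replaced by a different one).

Initial pass — values computed on the first demand:
  v5 = add(-3, 3) = 0
  v7 = add(0, 0) = 0

Second demand — change propagation:
  v5: re-runs because in1 3->7; new result 4.
  v7: re-runs because v5 0->4; v5 0->4; new result 8.

v7 now evaluates to 8.
Run set: v5, v7 (2 run).
Changed values: in1, v5, v7.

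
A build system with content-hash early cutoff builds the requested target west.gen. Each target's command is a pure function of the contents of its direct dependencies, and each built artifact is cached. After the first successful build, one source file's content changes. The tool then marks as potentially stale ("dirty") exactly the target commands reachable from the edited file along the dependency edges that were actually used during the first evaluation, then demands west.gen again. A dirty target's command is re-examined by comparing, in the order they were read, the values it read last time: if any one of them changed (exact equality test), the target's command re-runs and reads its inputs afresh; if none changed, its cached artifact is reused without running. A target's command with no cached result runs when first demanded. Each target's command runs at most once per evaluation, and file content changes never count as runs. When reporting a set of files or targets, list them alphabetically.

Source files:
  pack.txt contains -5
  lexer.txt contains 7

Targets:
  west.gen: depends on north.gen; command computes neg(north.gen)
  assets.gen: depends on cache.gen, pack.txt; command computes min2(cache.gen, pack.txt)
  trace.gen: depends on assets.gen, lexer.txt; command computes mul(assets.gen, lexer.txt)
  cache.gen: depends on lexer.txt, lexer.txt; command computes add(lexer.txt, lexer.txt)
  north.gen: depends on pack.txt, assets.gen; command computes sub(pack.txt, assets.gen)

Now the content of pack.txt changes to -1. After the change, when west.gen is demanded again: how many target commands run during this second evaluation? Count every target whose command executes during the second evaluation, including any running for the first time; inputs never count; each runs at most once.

Target commands that run: assets.gen, north.gen — 2 in total.
Key observation: the change is absorbed at north.gen — it re-runs but produces the same value, and the output's value is unchanged.

First evaluation (everything demanded from the output):
  cache.gen = add(7, 7) = 14
  assets.gen = min2(14, -5) = -5
  north.gen = sub(-5, -5) = 0
  west.gen = neg(0) = 0

Propagation after the edit:
  assets.gen: runs — pack.txt -5->-1; result -1.
  north.gen: runs — pack.txt -5->-1; assets.gen -5->-1; result 0 (same value as before).
  west.gen: checked — values it read are unchanged (north.gen unchanged); reused cached 0 without running.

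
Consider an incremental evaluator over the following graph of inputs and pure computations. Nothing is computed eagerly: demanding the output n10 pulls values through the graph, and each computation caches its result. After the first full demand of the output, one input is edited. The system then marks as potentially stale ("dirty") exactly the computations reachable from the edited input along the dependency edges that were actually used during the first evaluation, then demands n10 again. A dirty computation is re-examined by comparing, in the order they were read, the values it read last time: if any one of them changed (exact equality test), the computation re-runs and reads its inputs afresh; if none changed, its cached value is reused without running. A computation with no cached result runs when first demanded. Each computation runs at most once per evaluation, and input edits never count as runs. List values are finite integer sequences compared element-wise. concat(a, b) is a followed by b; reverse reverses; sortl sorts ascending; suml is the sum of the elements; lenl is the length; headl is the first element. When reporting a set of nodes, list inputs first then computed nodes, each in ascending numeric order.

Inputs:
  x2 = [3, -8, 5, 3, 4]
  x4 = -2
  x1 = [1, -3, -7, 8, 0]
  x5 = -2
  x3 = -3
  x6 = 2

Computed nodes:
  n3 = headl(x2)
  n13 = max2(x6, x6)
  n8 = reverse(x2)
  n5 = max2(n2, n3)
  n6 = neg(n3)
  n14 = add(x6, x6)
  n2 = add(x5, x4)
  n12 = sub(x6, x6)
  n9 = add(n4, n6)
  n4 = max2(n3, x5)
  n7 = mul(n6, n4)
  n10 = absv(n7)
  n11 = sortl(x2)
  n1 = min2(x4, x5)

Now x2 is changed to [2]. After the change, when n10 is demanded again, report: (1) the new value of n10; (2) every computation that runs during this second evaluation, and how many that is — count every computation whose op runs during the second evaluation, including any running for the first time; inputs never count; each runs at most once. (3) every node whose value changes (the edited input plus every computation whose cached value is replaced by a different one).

n10 now evaluates to 4.
Run set: n3, n4, n6, n7, n10 (5 run).
Changed values: x2, n3, n4, n6, n7, n10.

Initial pass — values computed on the first demand:
  n3 = headl([3, -8, 5, 3, 4]) = 3
  n4 = max2(3, -2) = 3
  n6 = neg(3) = -3
  n7 = mul(-3, 3) = -9
  n10 = absv(-9) = 9

Second demand — change propagation:
  n3: re-runs because x2 [3, -8, 5, 3, 4]->[2]; new result 2.
  n4: re-runs because n3 3->2; new result 2.
  n6: re-runs because n3 3->2; new result -2.
  n7: re-runs because n6 -3->-2; n4 3->2; new result -4.
  n10: re-runs because n7 -9->-4; new result 4.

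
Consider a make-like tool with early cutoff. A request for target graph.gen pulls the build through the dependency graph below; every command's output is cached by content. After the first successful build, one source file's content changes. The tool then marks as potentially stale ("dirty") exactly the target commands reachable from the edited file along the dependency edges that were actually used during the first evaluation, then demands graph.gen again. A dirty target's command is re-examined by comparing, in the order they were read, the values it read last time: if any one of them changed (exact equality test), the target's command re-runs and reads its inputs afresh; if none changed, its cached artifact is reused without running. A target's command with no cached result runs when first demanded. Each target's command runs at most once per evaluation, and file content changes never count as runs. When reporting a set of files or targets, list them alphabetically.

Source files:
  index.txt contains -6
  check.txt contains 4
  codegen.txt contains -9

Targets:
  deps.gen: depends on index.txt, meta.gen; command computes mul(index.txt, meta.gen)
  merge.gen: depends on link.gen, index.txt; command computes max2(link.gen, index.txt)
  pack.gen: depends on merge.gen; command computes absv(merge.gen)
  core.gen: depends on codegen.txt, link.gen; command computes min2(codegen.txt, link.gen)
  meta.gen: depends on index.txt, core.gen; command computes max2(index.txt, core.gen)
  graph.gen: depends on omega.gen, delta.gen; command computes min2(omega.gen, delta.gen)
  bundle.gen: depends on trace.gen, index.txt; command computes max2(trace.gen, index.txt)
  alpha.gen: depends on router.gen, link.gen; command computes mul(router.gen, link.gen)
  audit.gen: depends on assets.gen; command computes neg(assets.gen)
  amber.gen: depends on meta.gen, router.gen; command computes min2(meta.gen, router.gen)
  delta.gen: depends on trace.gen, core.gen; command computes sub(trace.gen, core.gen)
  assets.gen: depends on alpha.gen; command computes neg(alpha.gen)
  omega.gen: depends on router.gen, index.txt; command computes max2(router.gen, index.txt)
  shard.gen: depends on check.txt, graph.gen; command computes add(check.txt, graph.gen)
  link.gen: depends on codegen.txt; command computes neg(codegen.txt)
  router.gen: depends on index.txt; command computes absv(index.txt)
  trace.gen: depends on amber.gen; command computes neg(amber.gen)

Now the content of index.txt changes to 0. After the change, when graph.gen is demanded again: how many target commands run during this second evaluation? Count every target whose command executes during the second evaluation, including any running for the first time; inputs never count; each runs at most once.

7 target commands run: amber.gen, delta.gen, graph.gen, meta.gen, omega.gen, router.gen, trace.gen.

First demand of the output computes:
  link.gen = neg(-9) = 9
  core.gen = min2(-9, 9) = -9
  meta.gen = max2(-6, -9) = -6
  router.gen = absv(-6) = 6
  amber.gen = min2(-6, 6) = -6
  omega.gen = max2(6, -6) = 6
  trace.gen = neg(-6) = 6
  delta.gen = sub(6, -9) = 15
  graph.gen = min2(6, 15) = 6

After the edit, cleaning proceeds:
  meta.gen: a read changed (index.txt -6->0) — executes, giving 0.
  router.gen: a read changed (index.txt -6->0) — executes, giving 0.
  amber.gen: a read changed (meta.gen -6->0; router.gen 6->0) — executes, giving 0.
  omega.gen: a read changed (router.gen 6->0; index.txt -6->0) — executes, giving 0.
  trace.gen: a read changed (amber.gen -6->0) — executes, giving 0.
  delta.gen: a read changed (trace.gen 6->0) — executes, giving 9.
  graph.gen: a read changed (omega.gen 6->0; delta.gen 15->9) — executes, giving 0.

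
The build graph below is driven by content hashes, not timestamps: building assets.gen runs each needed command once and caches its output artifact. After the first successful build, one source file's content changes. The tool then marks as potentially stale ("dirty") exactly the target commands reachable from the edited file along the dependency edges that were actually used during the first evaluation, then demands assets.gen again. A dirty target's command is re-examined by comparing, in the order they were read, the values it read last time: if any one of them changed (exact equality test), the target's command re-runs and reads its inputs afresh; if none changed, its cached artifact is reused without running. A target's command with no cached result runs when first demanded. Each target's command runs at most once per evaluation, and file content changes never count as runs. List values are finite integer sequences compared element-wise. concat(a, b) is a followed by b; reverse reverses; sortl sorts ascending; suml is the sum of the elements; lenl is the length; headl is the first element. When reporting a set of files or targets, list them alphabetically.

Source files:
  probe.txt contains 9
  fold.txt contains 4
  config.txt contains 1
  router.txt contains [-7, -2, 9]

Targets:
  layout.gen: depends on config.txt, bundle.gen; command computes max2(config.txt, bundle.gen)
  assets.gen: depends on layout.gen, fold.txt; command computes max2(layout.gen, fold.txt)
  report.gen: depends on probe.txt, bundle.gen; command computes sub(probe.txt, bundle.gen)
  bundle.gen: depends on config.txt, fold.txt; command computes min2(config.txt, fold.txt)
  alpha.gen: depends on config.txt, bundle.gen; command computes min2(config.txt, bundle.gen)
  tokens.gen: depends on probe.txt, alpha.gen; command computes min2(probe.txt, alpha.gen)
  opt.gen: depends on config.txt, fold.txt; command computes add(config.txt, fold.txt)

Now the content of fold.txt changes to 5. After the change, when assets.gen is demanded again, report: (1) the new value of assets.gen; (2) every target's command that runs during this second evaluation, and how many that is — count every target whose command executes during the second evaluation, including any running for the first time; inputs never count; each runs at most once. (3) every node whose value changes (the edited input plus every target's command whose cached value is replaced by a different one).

assets.gen now evaluates to 5.
Run set: assets.gen, bundle.gen (2 run).
Changed values: assets.gen, fold.txt.
The important point: at layout.gen every value read last time is unchanged, so the dirty flag clears without a run.

Initial pass — values computed on the first demand:
  bundle.gen = min2(1, 4) = 1
  layout.gen = max2(1, 1) = 1
  assets.gen = max2(1, 4) = 4

Second demand — change propagation:
  bundle.gen: re-runs because fold.txt 4->5; new result 1 (unchanged).
  layout.gen: re-examined; everything it read last time is the same (config.txt unchanged, bundle.gen unchanged) — cache 1 kept, no run.
  assets.gen: re-runs because fold.txt 4->5; new result 5.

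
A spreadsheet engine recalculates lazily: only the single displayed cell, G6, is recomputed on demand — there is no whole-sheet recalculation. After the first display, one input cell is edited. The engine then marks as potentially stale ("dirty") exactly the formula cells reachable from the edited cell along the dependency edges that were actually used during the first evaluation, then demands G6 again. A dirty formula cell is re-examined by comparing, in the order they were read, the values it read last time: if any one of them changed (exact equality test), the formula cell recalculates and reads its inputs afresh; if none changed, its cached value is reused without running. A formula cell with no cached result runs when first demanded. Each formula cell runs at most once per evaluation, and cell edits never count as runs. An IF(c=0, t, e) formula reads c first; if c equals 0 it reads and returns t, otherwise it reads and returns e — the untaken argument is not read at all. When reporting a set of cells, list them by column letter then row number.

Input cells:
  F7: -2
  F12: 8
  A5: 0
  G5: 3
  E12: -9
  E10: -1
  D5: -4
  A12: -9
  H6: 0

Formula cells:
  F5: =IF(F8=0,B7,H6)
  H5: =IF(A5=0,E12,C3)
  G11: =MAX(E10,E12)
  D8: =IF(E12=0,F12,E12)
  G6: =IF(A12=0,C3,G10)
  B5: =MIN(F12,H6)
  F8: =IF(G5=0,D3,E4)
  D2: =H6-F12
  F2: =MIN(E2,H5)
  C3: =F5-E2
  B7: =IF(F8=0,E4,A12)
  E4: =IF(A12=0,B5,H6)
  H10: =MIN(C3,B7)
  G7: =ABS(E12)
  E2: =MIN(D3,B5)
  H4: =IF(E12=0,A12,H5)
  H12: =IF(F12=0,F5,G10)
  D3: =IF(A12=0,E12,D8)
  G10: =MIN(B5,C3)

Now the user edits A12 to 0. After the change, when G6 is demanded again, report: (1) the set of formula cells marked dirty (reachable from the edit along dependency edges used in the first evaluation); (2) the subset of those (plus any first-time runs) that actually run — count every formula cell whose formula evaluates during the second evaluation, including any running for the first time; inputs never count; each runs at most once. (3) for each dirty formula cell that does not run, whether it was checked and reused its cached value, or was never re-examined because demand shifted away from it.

Marked dirty: B7, C3, D3, E2, E4, F5, F8, G6, G10.
Formula cells that run: D3, E4, G6 — 3 in total.
Checked but reused from cache: B7, C3, E2, F5, F8.
Never re-examined (demand shifted away): G10.
Key observation: a condition flipped, so demand moved to the other branch — G10 is never re-examined.

First evaluation (everything demanded from the output):
  B5 = MIN(8, 0) = 0
  D8 = IF(E12=0: E12=-9 -> else branch E12) = -9
  D3 = IF(A12=0: A12=-9 -> else branch D8) = -9
  E2 = MIN(-9, 0) = -9
  E4 = IF(A12=0: A12=-9 -> else branch H6) = 0
  F8 = IF(G5=0: G5=3 -> else branch E4) = 0
  B7 = IF(F8=0: F8=0 -> then branch E4) = 0
  F5 = IF(F8=0: F8=0 -> then branch B7) = 0
  C3 = 0 - -9 = 9
  G10 = MIN(0, 9) = 0
  G6 = IF(A12=0: A12=-9 -> else branch G10) = 0

Propagation after the edit:
  D3: runs — A12 -9->0; result -9 (same value as before).
  E2: checked — values it read are unchanged (D3 unchanged, B5 unchanged); reused cached -9 without running.
  E4: runs — A12 -9->0; result 0 (same value as before).
  F8: checked — values it read are unchanged (G5 unchanged, E4 unchanged); reused cached 0 without running.
  B7: checked — values it read are unchanged (F8 unchanged, E4 unchanged); reused cached 0 without running.
  F5: checked — values it read are unchanged (F8 unchanged, B7 unchanged); reused cached 0 without running.
  C3: checked — values it read are unchanged (F5 unchanged, E2 unchanged); reused cached 9 without running.
  G10: marked dirty but never re-examined — demand shifted away from it.
  G6: runs — A12 -9->0; result 9.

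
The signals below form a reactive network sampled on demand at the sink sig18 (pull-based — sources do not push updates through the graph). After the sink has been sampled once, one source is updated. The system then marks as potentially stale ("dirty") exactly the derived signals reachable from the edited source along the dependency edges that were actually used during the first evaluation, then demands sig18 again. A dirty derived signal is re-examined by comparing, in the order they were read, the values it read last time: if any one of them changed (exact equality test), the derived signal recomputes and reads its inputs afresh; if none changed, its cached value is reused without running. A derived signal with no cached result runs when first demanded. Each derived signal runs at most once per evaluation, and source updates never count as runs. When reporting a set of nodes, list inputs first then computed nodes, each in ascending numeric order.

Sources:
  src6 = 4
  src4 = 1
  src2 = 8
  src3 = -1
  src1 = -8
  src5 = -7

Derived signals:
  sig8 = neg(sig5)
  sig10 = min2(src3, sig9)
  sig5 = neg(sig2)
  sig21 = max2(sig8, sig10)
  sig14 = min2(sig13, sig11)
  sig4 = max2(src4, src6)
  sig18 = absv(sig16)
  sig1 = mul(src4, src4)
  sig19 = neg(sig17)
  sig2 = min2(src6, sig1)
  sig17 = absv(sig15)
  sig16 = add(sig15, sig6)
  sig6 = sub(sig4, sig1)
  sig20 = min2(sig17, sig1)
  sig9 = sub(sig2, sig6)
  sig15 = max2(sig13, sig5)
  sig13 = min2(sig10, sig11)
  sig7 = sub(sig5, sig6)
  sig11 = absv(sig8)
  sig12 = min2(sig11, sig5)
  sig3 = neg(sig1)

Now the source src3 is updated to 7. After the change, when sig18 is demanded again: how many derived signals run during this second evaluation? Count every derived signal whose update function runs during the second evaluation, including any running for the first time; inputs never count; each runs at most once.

Initial pass — values computed on the first demand:
  sig1 = mul(1, 1) = 1
  sig2 = min2(4, 1) = 1
  sig4 = max2(1, 4) = 4
  sig5 = neg(1) = -1
  sig6 = sub(4, 1) = 3
  sig8 = neg(-1) = 1
  sig9 = sub(1, 3) = -2
  sig10 = min2(-1, -2) = -2
  sig11 = absv(1) = 1
  sig13 = min2(-2, 1) = -2
  sig15 = max2(-2, -1) = -1
  sig16 = add(-1, 3) = 2
  sig18 = absv(2) = 2

Second demand — change propagation:
  sig10: re-runs because src3 -1->7; new result -2 (unchanged).
  sig13: re-examined; everything it read last time is the same (sig10 unchanged, sig11 unchanged) — cache -2 kept, no run.
  sig15: re-examined; everything it read last time is the same (sig13 unchanged, sig5 unchanged) — cache -1 kept, no run.
  sig16: re-examined; everything it read last time is the same (sig15 unchanged, sig6 unchanged) — cache 2 kept, no run.
  sig18: re-examined; everything it read last time is the same (sig16 unchanged) — cache 2 kept, no run.

The important point: sig10 recomputes to an identical value, and the output ends up unchanged.

Run set: sig10 (1 run).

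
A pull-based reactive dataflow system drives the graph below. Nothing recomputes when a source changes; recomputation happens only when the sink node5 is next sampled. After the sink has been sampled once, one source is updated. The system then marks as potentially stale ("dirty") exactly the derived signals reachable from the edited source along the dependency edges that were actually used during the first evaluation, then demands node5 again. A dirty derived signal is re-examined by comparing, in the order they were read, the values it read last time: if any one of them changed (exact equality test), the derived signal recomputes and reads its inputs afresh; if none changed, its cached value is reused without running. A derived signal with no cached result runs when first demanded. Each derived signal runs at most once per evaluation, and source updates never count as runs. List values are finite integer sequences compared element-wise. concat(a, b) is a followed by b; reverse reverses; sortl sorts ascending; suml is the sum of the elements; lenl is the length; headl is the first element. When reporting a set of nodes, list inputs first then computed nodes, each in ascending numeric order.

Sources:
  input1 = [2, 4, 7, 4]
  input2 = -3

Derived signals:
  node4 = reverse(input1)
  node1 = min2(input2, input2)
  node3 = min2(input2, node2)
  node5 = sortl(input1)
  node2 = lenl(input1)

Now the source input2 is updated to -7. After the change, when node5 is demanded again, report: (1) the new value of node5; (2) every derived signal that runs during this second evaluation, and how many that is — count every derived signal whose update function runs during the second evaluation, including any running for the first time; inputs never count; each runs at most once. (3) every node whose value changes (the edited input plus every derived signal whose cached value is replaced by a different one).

New value of node5: [2, 4, 4, 7].
Derived signals that run: none — 0 in total.
Values that change: input2.
Key observation: input2 is never demanded by the output, so the edit triggers no recomputation at all.

First evaluation (everything demanded from the output):
  node5 = sortl([2, 4, 7, 4]) = [2, 4, 4, 7]

Propagation after the edit:
  input2 feeds no computation that the output demands — nothing is marked dirty and nothing runs.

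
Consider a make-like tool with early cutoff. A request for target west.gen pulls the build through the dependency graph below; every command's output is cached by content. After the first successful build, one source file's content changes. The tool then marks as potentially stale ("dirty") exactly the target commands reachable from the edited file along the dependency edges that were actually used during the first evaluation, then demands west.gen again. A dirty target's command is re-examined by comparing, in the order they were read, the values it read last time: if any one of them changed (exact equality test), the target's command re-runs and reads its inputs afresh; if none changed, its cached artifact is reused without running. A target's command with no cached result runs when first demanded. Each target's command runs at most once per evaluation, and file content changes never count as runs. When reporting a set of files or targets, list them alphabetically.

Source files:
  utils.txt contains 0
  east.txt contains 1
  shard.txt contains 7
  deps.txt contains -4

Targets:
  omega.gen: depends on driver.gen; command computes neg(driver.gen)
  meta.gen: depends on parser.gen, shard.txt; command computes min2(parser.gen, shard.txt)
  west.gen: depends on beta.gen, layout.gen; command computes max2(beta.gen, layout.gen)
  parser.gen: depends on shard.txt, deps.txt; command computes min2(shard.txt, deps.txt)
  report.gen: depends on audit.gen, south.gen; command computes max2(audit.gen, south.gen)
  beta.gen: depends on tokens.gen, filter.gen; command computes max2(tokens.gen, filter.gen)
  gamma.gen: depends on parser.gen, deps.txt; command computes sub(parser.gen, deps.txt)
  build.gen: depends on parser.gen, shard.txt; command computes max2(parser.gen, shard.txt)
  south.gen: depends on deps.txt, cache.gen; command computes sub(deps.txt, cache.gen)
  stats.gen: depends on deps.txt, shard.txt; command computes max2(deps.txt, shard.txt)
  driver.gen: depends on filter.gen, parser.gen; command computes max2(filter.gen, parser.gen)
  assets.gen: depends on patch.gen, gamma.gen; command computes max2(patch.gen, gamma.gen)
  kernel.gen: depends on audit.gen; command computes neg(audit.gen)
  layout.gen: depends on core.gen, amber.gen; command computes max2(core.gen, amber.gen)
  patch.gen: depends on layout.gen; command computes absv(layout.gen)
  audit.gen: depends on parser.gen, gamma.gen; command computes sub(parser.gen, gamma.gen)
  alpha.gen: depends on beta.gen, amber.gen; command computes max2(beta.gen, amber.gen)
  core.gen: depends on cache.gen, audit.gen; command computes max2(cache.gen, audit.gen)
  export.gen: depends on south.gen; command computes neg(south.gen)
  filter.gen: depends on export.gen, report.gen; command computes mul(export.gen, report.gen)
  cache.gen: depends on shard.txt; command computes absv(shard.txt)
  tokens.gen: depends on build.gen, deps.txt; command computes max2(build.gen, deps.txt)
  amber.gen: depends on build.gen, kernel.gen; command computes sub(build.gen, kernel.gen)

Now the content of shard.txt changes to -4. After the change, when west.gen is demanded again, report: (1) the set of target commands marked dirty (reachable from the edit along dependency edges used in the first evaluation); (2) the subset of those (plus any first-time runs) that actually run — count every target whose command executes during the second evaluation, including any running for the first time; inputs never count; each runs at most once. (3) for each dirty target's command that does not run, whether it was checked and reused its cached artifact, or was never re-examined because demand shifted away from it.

First demand of the output computes:
  cache.gen = absv(7) = 7
  parser.gen = min2(7, -4) = -4
  build.gen = max2(-4, 7) = 7
  gamma.gen = sub(-4, -4) = 0
  audit.gen = sub(-4, 0) = -4
  core.gen = max2(7, -4) = 7
  kernel.gen = neg(-4) = 4
  amber.gen = sub(7, 4) = 3
  layout.gen = max2(7, 3) = 7
  south.gen = sub(-4, 7) = -11
  export.gen = neg(-11) = 11
  report.gen = max2(-4, -11) = -4
  filter.gen = mul(11, -4) = -44
  tokens.gen = max2(7, -4) = 7
  beta.gen = max2(7, -44) = 7
  west.gen = max2(7, 7) = 7

After the edit, cleaning proceeds:
  cache.gen: a read changed (shard.txt 7->-4) — executes, giving 4.
  parser.gen: a read changed (shard.txt 7->-4) — executes, giving -4 — identical to its old value.
  build.gen: a read changed (shard.txt 7->-4) — executes, giving -4.
  gamma.gen: dirty, but its reads are unchanged (parser.gen unchanged, deps.txt unchanged); cached 0 stands.
  audit.gen: dirty, but its reads are unchanged (parser.gen unchanged, gamma.gen unchanged); cached -4 stands.
  core.gen: a read changed (cache.gen 7->4) — executes, giving 4.
  kernel.gen: dirty, but its reads are unchanged (audit.gen unchanged); cached 4 stands.
  amber.gen: a read changed (build.gen 7->-4) — executes, giving -8.
  layout.gen: a read changed (core.gen 7->4; amber.gen 3->-8) — executes, giving 4.
  south.gen: a read changed (cache.gen 7->4) — executes, giving -8.
  export.gen: a read changed (south.gen -11->-8) — executes, giving 8.
  report.gen: a read changed (south.gen -11->-8) — executes, giving -4 — identical to its old value.
  filter.gen: a read changed (export.gen 11->8) — executes, giving -32.
  tokens.gen: a read changed (build.gen 7->-4) — executes, giving -4.
  beta.gen: a read changed (tokens.gen 7->-4; filter.gen -44->-32) — executes, giving -4.
  west.gen: a read changed (beta.gen 7->-4; layout.gen 7->4) — executes, giving 4.

Note where the cutoff bites: gamma.gen is checked, finds nothing changed, and keeps its cache.

The edit dirties: amber.gen, audit.gen, beta.gen, build.gen, cache.gen, core.gen, export.gen, filter.gen, gamma.gen, kernel.gen, layout.gen, parser.gen, report.gen, south.gen, tokens.gen, west.gen.
13 target commands run: amber.gen, beta.gen, build.gen, cache.gen, core.gen, export.gen, filter.gen, layout.gen, parser.gen, report.gen, south.gen, tokens.gen, west.gen.
Cache hits after checking: audit.gen, gamma.gen, kernel.gen.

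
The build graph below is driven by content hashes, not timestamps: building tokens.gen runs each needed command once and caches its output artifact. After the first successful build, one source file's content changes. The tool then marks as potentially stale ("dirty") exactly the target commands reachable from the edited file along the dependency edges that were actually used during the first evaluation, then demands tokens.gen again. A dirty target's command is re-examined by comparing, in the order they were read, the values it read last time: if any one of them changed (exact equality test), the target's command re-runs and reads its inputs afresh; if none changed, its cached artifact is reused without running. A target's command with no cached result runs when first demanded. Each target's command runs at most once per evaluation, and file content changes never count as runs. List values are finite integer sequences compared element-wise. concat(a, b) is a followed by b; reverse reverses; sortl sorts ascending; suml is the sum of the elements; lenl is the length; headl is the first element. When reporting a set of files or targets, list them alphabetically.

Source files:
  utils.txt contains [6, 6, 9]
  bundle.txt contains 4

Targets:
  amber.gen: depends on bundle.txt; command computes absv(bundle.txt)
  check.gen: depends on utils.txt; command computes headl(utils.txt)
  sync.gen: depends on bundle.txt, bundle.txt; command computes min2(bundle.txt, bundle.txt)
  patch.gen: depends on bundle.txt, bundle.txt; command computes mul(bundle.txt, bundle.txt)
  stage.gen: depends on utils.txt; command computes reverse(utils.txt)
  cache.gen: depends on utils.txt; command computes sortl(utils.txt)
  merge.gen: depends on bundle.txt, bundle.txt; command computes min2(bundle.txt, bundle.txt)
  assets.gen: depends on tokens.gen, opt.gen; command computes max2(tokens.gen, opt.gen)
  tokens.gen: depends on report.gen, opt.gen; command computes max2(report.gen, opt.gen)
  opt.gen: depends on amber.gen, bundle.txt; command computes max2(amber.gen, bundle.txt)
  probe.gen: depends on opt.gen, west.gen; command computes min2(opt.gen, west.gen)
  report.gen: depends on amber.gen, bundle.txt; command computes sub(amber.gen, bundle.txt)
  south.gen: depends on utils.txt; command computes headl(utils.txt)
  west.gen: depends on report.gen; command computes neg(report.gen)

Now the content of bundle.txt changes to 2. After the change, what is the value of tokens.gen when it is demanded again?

tokens.gen now evaluates to 2.

Initial pass — values computed on the first demand:
  amber.gen = absv(4) = 4
  opt.gen = max2(4, 4) = 4
  report.gen = sub(4, 4) = 0
  tokens.gen = max2(0, 4) = 4

Second demand — change propagation:
  amber.gen: re-runs because bundle.txt 4->2; new result 2.
  opt.gen: re-runs because amber.gen 4->2; bundle.txt 4->2; new result 2.
  report.gen: re-runs because amber.gen 4->2; bundle.txt 4->2; new result 0 (unchanged).
  tokens.gen: re-runs because opt.gen 4->2; new result 2.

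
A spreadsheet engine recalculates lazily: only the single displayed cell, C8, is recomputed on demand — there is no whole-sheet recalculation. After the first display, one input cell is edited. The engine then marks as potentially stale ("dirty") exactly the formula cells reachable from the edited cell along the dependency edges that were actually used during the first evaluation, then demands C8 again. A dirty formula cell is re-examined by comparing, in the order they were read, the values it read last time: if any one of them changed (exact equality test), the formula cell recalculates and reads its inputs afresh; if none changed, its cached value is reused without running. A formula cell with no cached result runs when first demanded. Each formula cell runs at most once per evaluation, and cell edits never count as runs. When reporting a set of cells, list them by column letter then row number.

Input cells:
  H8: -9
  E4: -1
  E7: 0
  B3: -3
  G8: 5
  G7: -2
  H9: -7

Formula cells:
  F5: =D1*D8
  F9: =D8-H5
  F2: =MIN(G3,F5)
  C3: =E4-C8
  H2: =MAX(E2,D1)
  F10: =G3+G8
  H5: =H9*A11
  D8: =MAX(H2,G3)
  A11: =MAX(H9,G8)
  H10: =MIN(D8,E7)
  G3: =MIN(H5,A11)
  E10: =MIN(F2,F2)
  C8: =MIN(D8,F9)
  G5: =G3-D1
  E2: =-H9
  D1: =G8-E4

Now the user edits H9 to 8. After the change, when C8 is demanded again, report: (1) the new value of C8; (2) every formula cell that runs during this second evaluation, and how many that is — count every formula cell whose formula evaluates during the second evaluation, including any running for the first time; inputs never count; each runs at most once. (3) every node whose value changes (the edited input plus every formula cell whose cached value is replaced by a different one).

New value of C8: -56.
Formula cells that run: A11, C8, D8, E2, F9, G3, H2, H5 — 8 in total.
Values that change: A11, C8, D8, E2, F9, G3, H2, H5, H9.

First evaluation (everything demanded from the output):
  A11 = MAX(-7, 5) = 5
  D1 = 5 - -1 = 6
  E2 = -(-7) = 7
  H2 = MAX(7, 6) = 7
  H5 = -7 * 5 = -35
  G3 = MIN(-35, 5) = -35
  D8 = MAX(7, -35) = 7
  F9 = 7 - -35 = 42
  C8 = MIN(7, 42) = 7

Propagation after the edit:
  A11: runs — H9 -7->8; result 8.
  E2: runs — H9 -7->8; result -8.
  H2: runs — E2 7->-8; result 6.
  H5: runs — H9 -7->8; A11 5->8; result 64.
  G3: runs — H5 -35->64; A11 5->8; result 8.
  D8: runs — H2 7->6; G3 -35->8; result 8.
  F9: runs — D8 7->8; H5 -35->64; result -56.
  C8: runs — D8 7->8; F9 42->-56; result -56.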